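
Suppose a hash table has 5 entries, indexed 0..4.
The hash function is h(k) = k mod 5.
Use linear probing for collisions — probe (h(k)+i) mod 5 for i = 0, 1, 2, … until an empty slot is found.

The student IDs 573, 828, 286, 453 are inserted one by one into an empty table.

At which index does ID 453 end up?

0

573 hashes to 3; slot 3 is free → place at 3.
828 hashes to 3; 3 taken → place at 4.
286 hashes to 1; slot 1 is free → place at 1.
453 hashes to 3; 3,4 taken → place at 0.
Table: [453, 286, —, 573, 828]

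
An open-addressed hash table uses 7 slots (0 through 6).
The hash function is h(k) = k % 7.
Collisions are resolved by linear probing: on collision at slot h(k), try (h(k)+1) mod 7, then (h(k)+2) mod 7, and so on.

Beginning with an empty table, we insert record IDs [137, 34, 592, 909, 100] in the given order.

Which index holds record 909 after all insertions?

137: h=4 => slot 4
34: h=6 => slot 6
592: h=4, probe 4,5 => slot 5
909: h=6, probe 6,0 => slot 0
100: h=2 => slot 2
Table: [909, -, 100, -, 137, 592, 34]

0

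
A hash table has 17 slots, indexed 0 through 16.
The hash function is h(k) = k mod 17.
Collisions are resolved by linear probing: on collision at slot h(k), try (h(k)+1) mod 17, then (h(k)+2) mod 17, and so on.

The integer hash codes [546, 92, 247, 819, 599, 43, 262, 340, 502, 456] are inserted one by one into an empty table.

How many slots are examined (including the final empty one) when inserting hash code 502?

546 hashes to 2; slot 2 is free -> place at 2.
92 hashes to 7; slot 7 is free -> place at 7.
247 hashes to 9; slot 9 is free -> place at 9.
819 hashes to 3; slot 3 is free -> place at 3.
599 hashes to 4; slot 4 is free -> place at 4.
43 hashes to 9; 9 taken -> place at 10.
262 hashes to 7; 7 taken -> place at 8.
340 hashes to 0; slot 0 is free -> place at 0.
502 hashes to 9; 9,10 taken -> place at 11.
456 hashes to 14; slot 14 is free -> place at 14.
Table: [340, ., 546, 819, 599, ., ., 92, 262, 247, 43, 502, ., ., 456, ., .]

3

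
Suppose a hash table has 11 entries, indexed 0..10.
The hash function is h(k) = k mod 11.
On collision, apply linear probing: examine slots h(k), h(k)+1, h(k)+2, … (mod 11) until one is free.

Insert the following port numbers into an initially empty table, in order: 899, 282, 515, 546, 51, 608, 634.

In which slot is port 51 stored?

899 hashes to 8; slot 8 is free -> place at 8.
282 hashes to 7; slot 7 is free -> place at 7.
515 hashes to 9; slot 9 is free -> place at 9.
546 hashes to 7; 7,8,9 taken -> place at 10.
51 hashes to 7; 7,8,9,10 taken -> place at 0.
608 hashes to 3; slot 3 is free -> place at 3.
634 hashes to 7; 7,8,9,10,0 taken -> place at 1.
Table: [51, 634, —, 608, —, —, —, 282, 899, 515, 546]

0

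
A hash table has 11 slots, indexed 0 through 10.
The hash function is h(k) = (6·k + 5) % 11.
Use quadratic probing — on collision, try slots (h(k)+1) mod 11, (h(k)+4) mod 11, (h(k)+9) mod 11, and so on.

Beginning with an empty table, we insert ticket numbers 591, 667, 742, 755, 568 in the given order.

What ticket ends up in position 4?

755

591: h=9 -> slot 9
667: h=3 -> slot 3
742: h=2 -> slot 2
755: h=3, probe 3,4 -> slot 4
568: h=3, probe 3,4,7 -> slot 7
Table: [_, _, 742, 667, 755, _, _, 568, _, 591, _]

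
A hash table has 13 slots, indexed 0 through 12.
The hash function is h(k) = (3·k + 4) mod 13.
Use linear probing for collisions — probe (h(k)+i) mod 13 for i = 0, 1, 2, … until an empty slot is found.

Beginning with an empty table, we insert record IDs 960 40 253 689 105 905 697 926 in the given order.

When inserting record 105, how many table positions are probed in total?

2

960: h=11 → slot 11
40: h=7 → slot 7
253: h=9 → slot 9
689: h=4 → slot 4
105: h=7, probe 7,8 → slot 8
905: h=2 → slot 2
697: h=2, probe 2,3 → slot 3
926: h=0 → slot 0
Table: [926, ∅, 905, 697, 689, ∅, ∅, 40, 105, 253, ∅, 960, ∅]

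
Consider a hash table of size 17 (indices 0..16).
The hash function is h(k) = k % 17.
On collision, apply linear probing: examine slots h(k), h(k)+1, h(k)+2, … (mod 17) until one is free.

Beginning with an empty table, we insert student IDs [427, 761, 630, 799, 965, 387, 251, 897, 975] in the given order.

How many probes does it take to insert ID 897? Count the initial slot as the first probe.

8

427: h=2 => slot 2
761: h=13 => slot 13
630: h=1 => slot 1
799: h=0 => slot 0
965: h=13, probe 13,14 => slot 14
387: h=13, probe 13,14,15 => slot 15
251: h=13, probe 13,14,15,16 => slot 16
897: h=13, probe 13,14,15,16,0,1,2,3 => slot 3
975: h=6 => slot 6
Table: [799, 630, 427, 897, —, —, 975, —, —, —, —, —, —, 761, 965, 387, 251]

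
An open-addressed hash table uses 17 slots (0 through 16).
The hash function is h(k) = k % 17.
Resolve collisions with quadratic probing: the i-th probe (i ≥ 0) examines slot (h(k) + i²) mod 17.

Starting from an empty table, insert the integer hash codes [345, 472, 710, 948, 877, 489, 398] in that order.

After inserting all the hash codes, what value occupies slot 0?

Insert 345: h=5, slot 5 empty -> index 5.
Insert 472: h=13, slot 13 empty -> index 13.
Insert 710: h=13, slot 13 occupied -> index 14.
Insert 948: h=13, slots 13,14 occupied -> index 0.
Insert 877: h=10, slot 10 empty -> index 10.
Insert 489: h=13, slots 13,14,0,5 occupied -> index 12.
Insert 398: h=7, slot 7 empty -> index 7.
Table: [948, _, _, _, _, 345, _, 398, _, _, 877, _, 489, 472, 710, _, _]

948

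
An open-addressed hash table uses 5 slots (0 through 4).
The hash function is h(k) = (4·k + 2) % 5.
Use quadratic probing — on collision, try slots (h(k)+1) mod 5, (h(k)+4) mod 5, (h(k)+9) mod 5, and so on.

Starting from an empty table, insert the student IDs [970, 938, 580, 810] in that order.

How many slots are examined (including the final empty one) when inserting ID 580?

2

970 hashes to 2; slot 2 is free -> place at 2.
938 hashes to 4; slot 4 is free -> place at 4.
580 hashes to 2; 2 taken -> place at 3.
810 hashes to 2; 2,3 taken -> place at 1.
Table: [., 810, 970, 580, 938]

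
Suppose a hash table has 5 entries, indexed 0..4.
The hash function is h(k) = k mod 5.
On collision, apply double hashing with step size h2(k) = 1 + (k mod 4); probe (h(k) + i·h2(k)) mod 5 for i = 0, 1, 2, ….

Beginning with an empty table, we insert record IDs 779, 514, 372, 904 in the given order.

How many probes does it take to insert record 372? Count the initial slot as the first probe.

779 hashes to 4; slot 4 is free → place at 4.
514 hashes to 4, h2=3; 4 taken → place at 2.
372 hashes to 2, h2=1; 2 taken → place at 3.
904 hashes to 4, h2=1; 4 taken → place at 0.
Table: [904, —, 514, 372, 779]

2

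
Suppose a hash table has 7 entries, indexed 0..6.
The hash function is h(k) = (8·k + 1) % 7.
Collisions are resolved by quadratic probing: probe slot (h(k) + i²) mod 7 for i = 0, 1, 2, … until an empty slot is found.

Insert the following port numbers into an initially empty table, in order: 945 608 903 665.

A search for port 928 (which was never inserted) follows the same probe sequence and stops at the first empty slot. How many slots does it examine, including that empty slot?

2

Insert 945: h=1, slot 1 empty → index 1.
Insert 608: h=0, slot 0 empty → index 0.
Insert 903: h=1, slot 1 occupied → index 2.
Insert 665: h=1, slots 1,2 occupied → index 5.
Table: [608, 945, 903, ., ., 665, .]
Lookup 928: h=5, probe 5,6 → slot 6 empty, not found.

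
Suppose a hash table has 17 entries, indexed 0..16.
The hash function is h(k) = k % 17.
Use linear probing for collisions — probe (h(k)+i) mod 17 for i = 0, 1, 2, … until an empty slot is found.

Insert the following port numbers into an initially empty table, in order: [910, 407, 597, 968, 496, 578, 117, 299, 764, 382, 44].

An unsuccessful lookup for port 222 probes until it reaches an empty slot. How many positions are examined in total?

5

910: h=9 → slot 9
407: h=16 → slot 16
597: h=2 → slot 2
968: h=16, probe 16,0 → slot 0
496: h=3 → slot 3
578: h=0, probe 0,1 → slot 1
117: h=15 → slot 15
299: h=10 → slot 10
764: h=16, probe 16,0,1,2,3,4 → slot 4
382: h=8 → slot 8
44: h=10, probe 10,11 → slot 11
Table: [968, 578, 597, 496, 764, ∅, ∅, ∅, 382, 910, 299, 44, ∅, ∅, ∅, 117, 407]
Lookup 222: h=1, probe 1,2,3,4,5 → slot 5 empty, not found.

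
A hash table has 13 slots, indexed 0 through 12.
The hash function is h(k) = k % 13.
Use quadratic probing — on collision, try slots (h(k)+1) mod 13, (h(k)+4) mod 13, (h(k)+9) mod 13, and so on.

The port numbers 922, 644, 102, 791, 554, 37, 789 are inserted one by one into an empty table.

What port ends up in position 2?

922: h=12 -> slot 12
644: h=7 -> slot 7
102: h=11 -> slot 11
791: h=11, probe 11,12,2 -> slot 2
554: h=8 -> slot 8
37: h=11, probe 11,12,2,7,1 -> slot 1
789: h=9 -> slot 9
Table: [_, 37, 791, _, _, _, _, 644, 554, 789, _, 102, 922]

791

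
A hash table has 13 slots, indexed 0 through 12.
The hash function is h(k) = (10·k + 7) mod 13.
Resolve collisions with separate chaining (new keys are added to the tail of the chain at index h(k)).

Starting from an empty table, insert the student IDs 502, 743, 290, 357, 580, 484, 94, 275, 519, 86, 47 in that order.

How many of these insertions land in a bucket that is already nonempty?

502 → bucket 9
743 → bucket 1
290 → bucket 8
357 → bucket 2
580 → bucket 9 (collision)
484 → bucket 11
94 → bucket 11 (collision)
275 → bucket 1 (collision)
519 → bucket 10
86 → bucket 9 (collision)
47 → bucket 9 (collision)
Final buckets:
0: -
1: 743 -> 275
2: 357
3: -
4: -
5: -
6: -
7: -
8: 290
9: 502 -> 580 -> 86 -> 47
10: 519
11: 484 -> 94
12: -

5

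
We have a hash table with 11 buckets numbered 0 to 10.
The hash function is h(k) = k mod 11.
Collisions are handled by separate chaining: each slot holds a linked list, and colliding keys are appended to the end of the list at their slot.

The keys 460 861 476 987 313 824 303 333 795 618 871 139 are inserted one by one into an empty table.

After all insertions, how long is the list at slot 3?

4

460 -> bucket 9
861 -> bucket 3
476 -> bucket 3 (collision)
987 -> bucket 8
313 -> bucket 5
824 -> bucket 10
303 -> bucket 6
333 -> bucket 3 (collision)
795 -> bucket 3 (collision)
618 -> bucket 2
871 -> bucket 2 (collision)
139 -> bucket 7
Final buckets:
0: -
1: -
2: 618 -> 871
3: 861 -> 476 -> 333 -> 795
4: -
5: 313
6: 303
7: 139
8: 987
9: 460
10: 824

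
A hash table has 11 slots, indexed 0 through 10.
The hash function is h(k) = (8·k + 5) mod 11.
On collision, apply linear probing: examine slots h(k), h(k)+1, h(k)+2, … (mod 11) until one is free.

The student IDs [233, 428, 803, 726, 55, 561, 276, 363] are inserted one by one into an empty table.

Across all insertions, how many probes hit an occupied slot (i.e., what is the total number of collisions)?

13

233 hashes to 10; slot 10 is free -> place at 10.
428 hashes to 8; slot 8 is free -> place at 8.
803 hashes to 5; slot 5 is free -> place at 5.
726 hashes to 5; 5 taken -> place at 6.
55 hashes to 5; 5,6 taken -> place at 7.
561 hashes to 5; 5,6,7,8 taken -> place at 9.
276 hashes to 2; slot 2 is free -> place at 2.
363 hashes to 5; 5,6,7,8,9,10 taken -> place at 0.
Table: [363, _, 276, _, _, 803, 726, 55, 428, 561, 233]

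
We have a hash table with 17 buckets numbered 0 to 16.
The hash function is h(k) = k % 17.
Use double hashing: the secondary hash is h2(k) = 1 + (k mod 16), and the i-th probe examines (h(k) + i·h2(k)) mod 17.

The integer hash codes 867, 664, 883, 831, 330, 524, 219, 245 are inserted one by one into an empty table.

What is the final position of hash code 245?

Insert 867: h=0, slot 0 empty → index 0.
Insert 664: h=1, slot 1 empty → index 1.
Insert 883: h=16, slot 16 empty → index 16.
Insert 831: h=15, slot 15 empty → index 15.
Insert 330: h=7, slot 7 empty → index 7.
Insert 524: h=14, slot 14 empty → index 14.
Insert 219: h=15, h2=12, slot 15 occupied → index 10.
Insert 245: h=7, h2=6, slot 7 occupied → index 13.
Table: [867, 664, —, —, —, —, —, 330, —, —, 219, —, —, 245, 524, 831, 883]

13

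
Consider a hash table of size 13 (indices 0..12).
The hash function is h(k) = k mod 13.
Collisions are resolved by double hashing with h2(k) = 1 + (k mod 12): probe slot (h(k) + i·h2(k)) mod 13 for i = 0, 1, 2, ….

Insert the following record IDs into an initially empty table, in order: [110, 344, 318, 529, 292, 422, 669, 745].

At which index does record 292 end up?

110 hashes to 6; slot 6 is free → place at 6.
344 hashes to 6, h2=9; 6 taken → place at 2.
318 hashes to 6, h2=7; 6 taken → place at 0.
529 hashes to 9; slot 9 is free → place at 9.
292 hashes to 6, h2=5; 6 taken → place at 11.
422 hashes to 6, h2=3; 6,9 taken → place at 12.
669 hashes to 6, h2=10; 6 taken → place at 3.
745 hashes to 4; slot 4 is free → place at 4.
Table: [318, ∅, 344, 669, 745, ∅, 110, ∅, ∅, 529, ∅, 292, 422]

11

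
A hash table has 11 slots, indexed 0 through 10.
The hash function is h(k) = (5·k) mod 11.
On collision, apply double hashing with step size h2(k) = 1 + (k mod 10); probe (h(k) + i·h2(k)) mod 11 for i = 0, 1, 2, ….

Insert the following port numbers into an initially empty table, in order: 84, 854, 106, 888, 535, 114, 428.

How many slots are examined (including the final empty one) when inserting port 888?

2

84: h=2 => slot 2
854: h=2, h2=5, probe 2,7 => slot 7
106: h=2, h2=7, probe 2,9 => slot 9
888: h=7, h2=9, probe 7,5 => slot 5
535: h=2, h2=6, probe 2,8 => slot 8
114: h=9, h2=5, probe 9,3 => slot 3
428: h=6 => slot 6
Table: [∅, ∅, 84, 114, ∅, 888, 428, 854, 535, 106, ∅]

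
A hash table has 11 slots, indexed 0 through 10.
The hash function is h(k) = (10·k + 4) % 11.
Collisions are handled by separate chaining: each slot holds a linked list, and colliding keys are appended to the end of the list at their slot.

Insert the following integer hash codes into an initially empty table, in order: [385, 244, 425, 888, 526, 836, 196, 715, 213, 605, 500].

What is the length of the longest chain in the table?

4

Insert 385: h=4, bucket 4 empty -> new chain.
Insert 244: h=2, bucket 2 empty -> new chain.
Insert 425: h=8, bucket 8 empty -> new chain.
Insert 888: h=7, bucket 7 empty -> new chain.
Insert 526: h=6, bucket 6 empty -> new chain.
Insert 836: h=4, bucket 4 nonempty -> append to chain.
Insert 196: h=6, bucket 6 nonempty -> append to chain.
Insert 715: h=4, bucket 4 nonempty -> append to chain.
Insert 213: h=0, bucket 0 empty -> new chain.
Insert 605: h=4, bucket 4 nonempty -> append to chain.
Insert 500: h=10, bucket 10 empty -> new chain.
Final buckets:
0: 213
1: .
2: 244
3: .
4: 385 -> 836 -> 715 -> 605
5: .
6: 526 -> 196
7: 888
8: 425
9: .
10: 500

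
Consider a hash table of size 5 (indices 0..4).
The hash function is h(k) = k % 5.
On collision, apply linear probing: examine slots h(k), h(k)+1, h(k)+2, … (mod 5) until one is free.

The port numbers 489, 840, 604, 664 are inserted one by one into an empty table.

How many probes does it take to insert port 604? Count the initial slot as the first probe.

Insert 489: h=4, slot 4 empty → index 4.
Insert 840: h=0, slot 0 empty → index 0.
Insert 604: h=4, slots 4,0 occupied → index 1.
Insert 664: h=4, slots 4,0,1 occupied → index 2.
Table: [840, 604, 664, —, 489]

3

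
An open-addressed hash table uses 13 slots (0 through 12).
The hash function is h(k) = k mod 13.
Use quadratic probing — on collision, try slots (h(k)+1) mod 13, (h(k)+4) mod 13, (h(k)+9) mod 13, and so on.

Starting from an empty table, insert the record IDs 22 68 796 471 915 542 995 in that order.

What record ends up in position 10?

Insert 22: h=9, slot 9 empty → index 9.
Insert 68: h=3, slot 3 empty → index 3.
Insert 796: h=3, slot 3 occupied → index 4.
Insert 471: h=3, slots 3,4 occupied → index 7.
Insert 915: h=5, slot 5 empty → index 5.
Insert 542: h=9, slot 9 occupied → index 10.
Insert 995: h=7, slot 7 occupied → index 8.
Table: [∅, ∅, ∅, 68, 796, 915, ∅, 471, 995, 22, 542, ∅, ∅]

542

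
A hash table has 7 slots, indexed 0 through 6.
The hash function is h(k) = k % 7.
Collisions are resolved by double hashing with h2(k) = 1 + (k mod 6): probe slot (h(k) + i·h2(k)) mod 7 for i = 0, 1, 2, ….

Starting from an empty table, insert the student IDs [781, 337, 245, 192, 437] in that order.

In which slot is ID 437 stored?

2

Insert 781: h=4, slot 4 empty -> index 4.
Insert 337: h=1, slot 1 empty -> index 1.
Insert 245: h=0, slot 0 empty -> index 0.
Insert 192: h=3, slot 3 empty -> index 3.
Insert 437: h=3, h2=6, slot 3 occupied -> index 2.
Table: [245, 337, 437, 192, 781, —, —]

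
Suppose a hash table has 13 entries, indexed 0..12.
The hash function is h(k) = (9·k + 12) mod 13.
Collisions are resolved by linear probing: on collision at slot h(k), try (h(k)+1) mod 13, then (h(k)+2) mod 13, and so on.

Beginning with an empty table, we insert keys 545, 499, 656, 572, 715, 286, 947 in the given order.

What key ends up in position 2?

286

545: h=3 -> slot 3
499: h=5 -> slot 5
656: h=1 -> slot 1
572: h=12 -> slot 12
715: h=12, probe 12,0 -> slot 0
286: h=12, probe 12,0,1,2 -> slot 2
947: h=7 -> slot 7
Table: [715, 656, 286, 545, _, 499, _, 947, _, _, _, _, 572]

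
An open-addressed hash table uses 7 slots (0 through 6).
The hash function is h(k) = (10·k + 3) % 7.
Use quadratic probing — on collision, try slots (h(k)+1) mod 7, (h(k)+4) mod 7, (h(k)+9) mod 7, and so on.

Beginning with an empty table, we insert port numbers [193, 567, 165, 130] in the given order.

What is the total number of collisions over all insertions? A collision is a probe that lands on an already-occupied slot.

Insert 193: h=1, slot 1 empty → index 1.
Insert 567: h=3, slot 3 empty → index 3.
Insert 165: h=1, slot 1 occupied → index 2.
Insert 130: h=1, slots 1,2 occupied → index 5.
Table: [—, 193, 165, 567, —, 130, —]

3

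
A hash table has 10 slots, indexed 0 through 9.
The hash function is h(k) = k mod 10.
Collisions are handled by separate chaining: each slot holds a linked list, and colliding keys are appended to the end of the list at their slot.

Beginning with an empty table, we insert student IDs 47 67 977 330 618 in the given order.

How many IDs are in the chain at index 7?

3

47 -> bucket 7
67 -> bucket 7 (collision)
977 -> bucket 7 (collision)
330 -> bucket 0
618 -> bucket 8
Final buckets:
0: 330
1: ∅
2: ∅
3: ∅
4: ∅
5: ∅
6: ∅
7: 47 -> 67 -> 977
8: 618
9: ∅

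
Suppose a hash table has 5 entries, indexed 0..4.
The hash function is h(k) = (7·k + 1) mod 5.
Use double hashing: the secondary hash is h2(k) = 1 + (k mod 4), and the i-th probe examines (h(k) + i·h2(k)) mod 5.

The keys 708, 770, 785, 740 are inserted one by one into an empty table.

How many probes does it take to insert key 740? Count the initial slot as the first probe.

4

708: h=2 => slot 2
770: h=1 => slot 1
785: h=1, h2=2, probe 1,3 => slot 3
740: h=1, h2=1, probe 1,2,3,4 => slot 4
Table: [., 770, 708, 785, 740]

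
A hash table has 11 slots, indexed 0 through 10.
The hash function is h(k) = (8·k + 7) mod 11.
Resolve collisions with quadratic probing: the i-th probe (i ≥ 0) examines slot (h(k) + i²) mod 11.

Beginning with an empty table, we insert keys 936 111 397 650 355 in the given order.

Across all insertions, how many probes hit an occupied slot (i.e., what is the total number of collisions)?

6

936 hashes to 4; slot 4 is free → place at 4.
111 hashes to 4; 4 taken → place at 5.
397 hashes to 4; 4,5 taken → place at 8.
650 hashes to 4; 4,5,8 taken → place at 2.
355 hashes to 9; slot 9 is free → place at 9.
Table: [_, _, 650, _, 936, 111, _, _, 397, 355, _]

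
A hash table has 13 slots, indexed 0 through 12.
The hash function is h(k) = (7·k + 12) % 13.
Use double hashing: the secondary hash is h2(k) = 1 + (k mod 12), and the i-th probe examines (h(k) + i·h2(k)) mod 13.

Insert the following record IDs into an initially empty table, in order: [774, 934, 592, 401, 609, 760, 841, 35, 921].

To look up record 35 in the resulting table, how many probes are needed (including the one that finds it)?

774: h=9 -> slot 9
934: h=11 -> slot 11
592: h=9, h2=5, probe 9,1 -> slot 1
401: h=11, h2=6, probe 11,4 -> slot 4
609: h=11, h2=10, probe 11,8 -> slot 8
760: h=2 -> slot 2
841: h=10 -> slot 10
35: h=10, h2=12, probe 10,9,8,7 -> slot 7
921: h=11, h2=10, probe 11,8,5 -> slot 5
Table: [∅, 592, 760, ∅, 401, 921, ∅, 35, 609, 774, 841, 934, ∅]
Lookup 35: h=10, h2=12, probe 10,9,8,7 → found at 7.

4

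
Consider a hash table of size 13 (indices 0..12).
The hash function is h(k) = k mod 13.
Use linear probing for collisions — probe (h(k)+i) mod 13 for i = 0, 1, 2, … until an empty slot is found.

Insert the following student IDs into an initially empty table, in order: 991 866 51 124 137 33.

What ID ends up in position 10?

33

991: h=3 -> slot 3
866: h=8 -> slot 8
51: h=12 -> slot 12
124: h=7 -> slot 7
137: h=7, probe 7,8,9 -> slot 9
33: h=7, probe 7,8,9,10 -> slot 10
Table: [∅, ∅, ∅, 991, ∅, ∅, ∅, 124, 866, 137, 33, ∅, 51]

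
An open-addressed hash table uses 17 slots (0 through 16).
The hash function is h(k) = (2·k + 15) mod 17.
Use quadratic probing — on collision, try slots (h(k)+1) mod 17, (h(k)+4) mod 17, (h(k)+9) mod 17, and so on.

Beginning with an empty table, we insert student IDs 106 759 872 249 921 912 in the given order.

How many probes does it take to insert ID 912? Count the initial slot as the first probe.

106: h=6 → slot 6
759: h=3 → slot 3
872: h=8 → slot 8
249: h=3, probe 3,4 → slot 4
921: h=4, probe 4,5 → slot 5
912: h=3, probe 3,4,7 → slot 7
Table: [—, —, —, 759, 249, 921, 106, 912, 872, —, —, —, —, —, —, —, —]

3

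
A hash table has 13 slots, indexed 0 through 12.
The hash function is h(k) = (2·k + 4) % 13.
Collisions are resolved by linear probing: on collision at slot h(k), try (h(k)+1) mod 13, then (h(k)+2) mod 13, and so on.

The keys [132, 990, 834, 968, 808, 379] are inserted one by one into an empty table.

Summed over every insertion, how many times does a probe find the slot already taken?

10

132 hashes to 8; slot 8 is free => place at 8.
990 hashes to 8; 8 taken => place at 9.
834 hashes to 8; 8,9 taken => place at 10.
968 hashes to 3; slot 3 is free => place at 3.
808 hashes to 8; 8,9,10 taken => place at 11.
379 hashes to 8; 8,9,10,11 taken => place at 12.
Table: [., ., ., 968, ., ., ., ., 132, 990, 834, 808, 379]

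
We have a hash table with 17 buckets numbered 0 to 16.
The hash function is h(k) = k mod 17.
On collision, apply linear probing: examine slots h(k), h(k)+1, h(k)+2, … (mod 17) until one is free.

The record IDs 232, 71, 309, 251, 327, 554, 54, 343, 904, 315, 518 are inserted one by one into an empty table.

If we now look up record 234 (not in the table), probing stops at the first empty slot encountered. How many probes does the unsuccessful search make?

Insert 232: h=11, slot 11 empty → index 11.
Insert 71: h=3, slot 3 empty → index 3.
Insert 309: h=3, slot 3 occupied → index 4.
Insert 251: h=13, slot 13 empty → index 13.
Insert 327: h=4, slot 4 occupied → index 5.
Insert 554: h=10, slot 10 empty → index 10.
Insert 54: h=3, slots 3,4,5 occupied → index 6.
Insert 343: h=3, slots 3,4,5,6 occupied → index 7.
Insert 904: h=3, slots 3,4,5,6,7 occupied → index 8.
Insert 315: h=9, slot 9 empty → index 9.
Insert 518: h=8, slots 8,9,10,11 occupied → index 12.
Table: [., ., ., 71, 309, 327, 54, 343, 904, 315, 554, 232, 518, 251, ., ., .]
Lookup 234: h=13, probe 13,14 → slot 14 empty, not found.

2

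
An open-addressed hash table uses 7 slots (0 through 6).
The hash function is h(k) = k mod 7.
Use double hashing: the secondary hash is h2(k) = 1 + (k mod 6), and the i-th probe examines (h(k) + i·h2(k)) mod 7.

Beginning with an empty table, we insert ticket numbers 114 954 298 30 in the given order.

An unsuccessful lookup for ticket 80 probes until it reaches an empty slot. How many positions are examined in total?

114: h=2 -> slot 2
954: h=2, h2=1, probe 2,3 -> slot 3
298: h=4 -> slot 4
30: h=2, h2=1, probe 2,3,4,5 -> slot 5
Table: [_, _, 114, 954, 298, 30, _]
Lookup 80: h=3, h2=3, probe 3,6 → slot 6 empty, not found.

2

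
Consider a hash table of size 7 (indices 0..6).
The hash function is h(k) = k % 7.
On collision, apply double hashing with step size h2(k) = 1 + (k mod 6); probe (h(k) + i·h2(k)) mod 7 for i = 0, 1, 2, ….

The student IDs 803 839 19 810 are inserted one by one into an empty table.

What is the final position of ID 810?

803: h=5 -> slot 5
839: h=6 -> slot 6
19: h=5, h2=2, probe 5,0 -> slot 0
810: h=5, h2=1, probe 5,6,0,1 -> slot 1
Table: [19, 810, —, —, —, 803, 839]

1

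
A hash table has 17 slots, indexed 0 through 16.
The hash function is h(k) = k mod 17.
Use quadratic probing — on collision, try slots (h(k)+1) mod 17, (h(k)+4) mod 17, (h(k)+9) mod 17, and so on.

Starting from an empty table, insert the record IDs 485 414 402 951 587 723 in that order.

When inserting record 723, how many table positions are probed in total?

485: h=9 -> slot 9
414: h=6 -> slot 6
402: h=11 -> slot 11
951: h=16 -> slot 16
587: h=9, probe 9,10 -> slot 10
723: h=9, probe 9,10,13 -> slot 13
Table: [., ., ., ., ., ., 414, ., ., 485, 587, 402, ., 723, ., ., 951]

3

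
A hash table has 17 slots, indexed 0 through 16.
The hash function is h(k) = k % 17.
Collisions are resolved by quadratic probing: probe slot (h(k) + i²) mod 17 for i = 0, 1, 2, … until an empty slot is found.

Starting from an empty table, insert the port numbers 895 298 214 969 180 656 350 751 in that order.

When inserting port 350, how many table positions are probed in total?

895: h=11 => slot 11
298: h=9 => slot 9
214: h=10 => slot 10
969: h=0 => slot 0
180: h=10, probe 10,11,14 => slot 14
656: h=10, probe 10,11,14,2 => slot 2
350: h=10, probe 10,11,14,2,9,1 => slot 1
751: h=3 => slot 3
Table: [969, 350, 656, 751, ., ., ., ., ., 298, 214, 895, ., ., 180, ., .]

6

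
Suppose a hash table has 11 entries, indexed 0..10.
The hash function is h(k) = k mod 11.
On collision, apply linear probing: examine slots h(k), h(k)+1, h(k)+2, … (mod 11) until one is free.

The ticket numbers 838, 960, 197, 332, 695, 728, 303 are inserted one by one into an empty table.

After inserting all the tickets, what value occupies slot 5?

838 hashes to 2; slot 2 is free → place at 2.
960 hashes to 3; slot 3 is free → place at 3.
197 hashes to 10; slot 10 is free → place at 10.
332 hashes to 2; 2,3 taken → place at 4.
695 hashes to 2; 2,3,4 taken → place at 5.
728 hashes to 2; 2,3,4,5 taken → place at 6.
303 hashes to 6; 6 taken → place at 7.
Table: [-, -, 838, 960, 332, 695, 728, 303, -, -, 197]

695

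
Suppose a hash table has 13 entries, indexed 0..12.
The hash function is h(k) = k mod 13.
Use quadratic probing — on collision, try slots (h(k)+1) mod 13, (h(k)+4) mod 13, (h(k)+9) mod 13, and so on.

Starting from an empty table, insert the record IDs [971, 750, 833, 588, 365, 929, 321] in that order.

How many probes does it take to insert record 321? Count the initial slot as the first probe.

3

Insert 971: h=9, slot 9 empty → index 9.
Insert 750: h=9, slot 9 occupied → index 10.
Insert 833: h=1, slot 1 empty → index 1.
Insert 588: h=3, slot 3 empty → index 3.
Insert 365: h=1, slot 1 occupied → index 2.
Insert 929: h=6, slot 6 empty → index 6.
Insert 321: h=9, slots 9,10 occupied → index 0.
Table: [321, 833, 365, 588, _, _, 929, _, _, 971, 750, _, _]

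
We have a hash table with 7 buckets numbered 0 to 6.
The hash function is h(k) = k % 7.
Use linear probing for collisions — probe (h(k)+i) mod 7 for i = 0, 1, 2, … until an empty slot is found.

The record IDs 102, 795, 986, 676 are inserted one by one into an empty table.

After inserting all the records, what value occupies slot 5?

795

102: h=4 -> slot 4
795: h=4, probe 4,5 -> slot 5
986: h=6 -> slot 6
676: h=4, probe 4,5,6,0 -> slot 0
Table: [676, —, —, —, 102, 795, 986]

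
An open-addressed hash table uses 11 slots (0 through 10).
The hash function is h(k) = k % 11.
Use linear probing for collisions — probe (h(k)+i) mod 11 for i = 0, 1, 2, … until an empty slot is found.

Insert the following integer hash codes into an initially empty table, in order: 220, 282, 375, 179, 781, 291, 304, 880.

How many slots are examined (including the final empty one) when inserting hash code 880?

5

Insert 220: h=0, slot 0 empty -> index 0.
Insert 282: h=7, slot 7 empty -> index 7.
Insert 375: h=1, slot 1 empty -> index 1.
Insert 179: h=3, slot 3 empty -> index 3.
Insert 781: h=0, slots 0,1 occupied -> index 2.
Insert 291: h=5, slot 5 empty -> index 5.
Insert 304: h=7, slot 7 occupied -> index 8.
Insert 880: h=0, slots 0,1,2,3 occupied -> index 4.
Table: [220, 375, 781, 179, 880, 291, —, 282, 304, —, —]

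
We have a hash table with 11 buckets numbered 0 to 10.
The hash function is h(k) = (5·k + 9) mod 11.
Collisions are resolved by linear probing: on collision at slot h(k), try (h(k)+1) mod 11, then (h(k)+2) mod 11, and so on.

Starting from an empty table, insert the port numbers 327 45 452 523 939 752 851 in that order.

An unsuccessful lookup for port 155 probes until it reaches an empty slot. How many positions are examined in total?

327 hashes to 5; slot 5 is free -> place at 5.
45 hashes to 3; slot 3 is free -> place at 3.
452 hashes to 3; 3 taken -> place at 4.
523 hashes to 6; slot 6 is free -> place at 6.
939 hashes to 7; slot 7 is free -> place at 7.
752 hashes to 7; 7 taken -> place at 8.
851 hashes to 7; 7,8 taken -> place at 9.
Table: [., ., ., 45, 452, 327, 523, 939, 752, 851, .]
Lookup 155: h=3, probe 3,4,5,6,7,8,9,10 → slot 10 empty, not found.

8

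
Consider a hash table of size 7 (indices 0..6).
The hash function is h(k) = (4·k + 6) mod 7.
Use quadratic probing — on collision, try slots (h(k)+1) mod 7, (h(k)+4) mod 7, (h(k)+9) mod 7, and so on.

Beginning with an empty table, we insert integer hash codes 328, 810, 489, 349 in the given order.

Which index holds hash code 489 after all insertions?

Insert 328: h=2, slot 2 empty => index 2.
Insert 810: h=5, slot 5 empty => index 5.
Insert 489: h=2, slot 2 occupied => index 3.
Insert 349: h=2, slots 2,3 occupied => index 6.
Table: [_, _, 328, 489, _, 810, 349]

3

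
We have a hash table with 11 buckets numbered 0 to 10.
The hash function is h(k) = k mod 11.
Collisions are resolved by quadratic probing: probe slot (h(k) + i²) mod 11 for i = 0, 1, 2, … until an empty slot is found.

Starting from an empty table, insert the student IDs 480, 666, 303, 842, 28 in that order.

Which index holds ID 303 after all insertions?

480: h=7 -> slot 7
666: h=6 -> slot 6
303: h=6, probe 6,7,10 -> slot 10
842: h=6, probe 6,7,10,4 -> slot 4
28: h=6, probe 6,7,10,4,0 -> slot 0
Table: [28, ., ., ., 842, ., 666, 480, ., ., 303]

10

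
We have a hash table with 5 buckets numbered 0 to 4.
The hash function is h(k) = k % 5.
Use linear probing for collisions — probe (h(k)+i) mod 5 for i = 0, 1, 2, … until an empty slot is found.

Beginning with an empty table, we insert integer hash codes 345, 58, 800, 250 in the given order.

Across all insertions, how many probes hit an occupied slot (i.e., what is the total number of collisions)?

3

345: h=0 => slot 0
58: h=3 => slot 3
800: h=0, probe 0,1 => slot 1
250: h=0, probe 0,1,2 => slot 2
Table: [345, 800, 250, 58, _]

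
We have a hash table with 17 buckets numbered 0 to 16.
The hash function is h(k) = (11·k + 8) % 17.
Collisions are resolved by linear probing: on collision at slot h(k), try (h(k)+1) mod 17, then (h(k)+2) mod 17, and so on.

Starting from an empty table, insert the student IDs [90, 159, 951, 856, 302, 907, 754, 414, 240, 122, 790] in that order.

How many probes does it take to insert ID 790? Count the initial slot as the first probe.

90 hashes to 12; slot 12 is free => place at 12.
159 hashes to 6; slot 6 is free => place at 6.
951 hashes to 14; slot 14 is free => place at 14.
856 hashes to 6; 6 taken => place at 7.
302 hashes to 15; slot 15 is free => place at 15.
907 hashes to 6; 6,7 taken => place at 8.
754 hashes to 6; 6,7,8 taken => place at 9.
414 hashes to 6; 6,7,8,9 taken => place at 10.
240 hashes to 13; slot 13 is free => place at 13.
122 hashes to 7; 7,8,9,10 taken => place at 11.
790 hashes to 11; 11,12,13,14,15 taken => place at 16.
Table: [∅, ∅, ∅, ∅, ∅, ∅, 159, 856, 907, 754, 414, 122, 90, 240, 951, 302, 790]

6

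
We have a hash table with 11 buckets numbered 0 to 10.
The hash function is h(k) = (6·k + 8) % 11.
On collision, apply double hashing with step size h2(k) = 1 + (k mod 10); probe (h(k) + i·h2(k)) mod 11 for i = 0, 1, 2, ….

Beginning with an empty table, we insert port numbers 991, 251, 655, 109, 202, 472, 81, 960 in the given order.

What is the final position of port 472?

5

991 hashes to 3; slot 3 is free => place at 3.
251 hashes to 7; slot 7 is free => place at 7.
655 hashes to 0; slot 0 is free => place at 0.
109 hashes to 2; slot 2 is free => place at 2.
202 hashes to 10; slot 10 is free => place at 10.
472 hashes to 2, h2=3; 2 taken => place at 5.
81 hashes to 10, h2=2; 10 taken => place at 1.
960 hashes to 4; slot 4 is free => place at 4.
Table: [655, 81, 109, 991, 960, 472, _, 251, _, _, 202]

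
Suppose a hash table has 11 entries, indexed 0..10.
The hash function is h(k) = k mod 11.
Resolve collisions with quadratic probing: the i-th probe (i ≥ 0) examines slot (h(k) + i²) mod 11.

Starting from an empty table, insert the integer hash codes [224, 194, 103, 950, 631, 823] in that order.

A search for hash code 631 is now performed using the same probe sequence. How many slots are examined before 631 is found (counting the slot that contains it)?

224: h=4 -> slot 4
194: h=7 -> slot 7
103: h=4, probe 4,5 -> slot 5
950: h=4, probe 4,5,8 -> slot 8
631: h=4, probe 4,5,8,2 -> slot 2
823: h=9 -> slot 9
Table: [∅, ∅, 631, ∅, 224, 103, ∅, 194, 950, 823, ∅]
Lookup 631: h=4, probe 4,5,8,2 → found at 2.

4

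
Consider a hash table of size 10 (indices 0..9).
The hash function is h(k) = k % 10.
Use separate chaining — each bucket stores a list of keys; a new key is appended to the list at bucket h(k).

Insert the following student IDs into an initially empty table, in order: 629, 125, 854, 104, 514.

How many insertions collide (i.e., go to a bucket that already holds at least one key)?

Insert 629: h=9, bucket 9 empty → new chain.
Insert 125: h=5, bucket 5 empty → new chain.
Insert 854: h=4, bucket 4 empty → new chain.
Insert 104: h=4, bucket 4 nonempty → append to chain.
Insert 514: h=4, bucket 4 nonempty → append to chain.
Final buckets:
0: —
1: —
2: —
3: —
4: 854 -> 104 -> 514
5: 125
6: —
7: —
8: —
9: 629

2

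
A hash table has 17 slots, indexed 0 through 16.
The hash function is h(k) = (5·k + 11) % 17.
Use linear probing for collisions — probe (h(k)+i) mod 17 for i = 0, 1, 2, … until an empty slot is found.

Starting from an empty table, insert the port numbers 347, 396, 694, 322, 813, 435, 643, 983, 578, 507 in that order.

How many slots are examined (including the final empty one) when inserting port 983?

4

347: h=12 → slot 12
396: h=2 → slot 2
694: h=13 → slot 13
322: h=6 → slot 6
813: h=13, probe 13,14 → slot 14
435: h=10 → slot 10
643: h=13, probe 13,14,15 → slot 15
983: h=13, probe 13,14,15,16 → slot 16
578: h=11 → slot 11
507: h=13, probe 13,14,15,16,0 → slot 0
Table: [507, ., 396, ., ., ., 322, ., ., ., 435, 578, 347, 694, 813, 643, 983]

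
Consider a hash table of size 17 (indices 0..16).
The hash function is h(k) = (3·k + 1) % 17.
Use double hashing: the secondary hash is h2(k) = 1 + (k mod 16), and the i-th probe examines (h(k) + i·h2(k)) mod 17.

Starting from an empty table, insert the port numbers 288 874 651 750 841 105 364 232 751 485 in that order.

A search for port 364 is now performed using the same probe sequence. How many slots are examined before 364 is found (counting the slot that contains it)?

288 hashes to 15; slot 15 is free -> place at 15.
874 hashes to 5; slot 5 is free -> place at 5.
651 hashes to 16; slot 16 is free -> place at 16.
750 hashes to 7; slot 7 is free -> place at 7.
841 hashes to 8; slot 8 is free -> place at 8.
105 hashes to 10; slot 10 is free -> place at 10.
364 hashes to 5, h2=13; 5 taken -> place at 1.
232 hashes to 0; slot 0 is free -> place at 0.
751 hashes to 10, h2=16; 10 taken -> place at 9.
485 hashes to 11; slot 11 is free -> place at 11.
Table: [232, 364, _, _, _, 874, _, 750, 841, 751, 105, 485, _, _, _, 288, 651]
Lookup 364: h=5, h2=13, probe 5,1 → found at 1.

2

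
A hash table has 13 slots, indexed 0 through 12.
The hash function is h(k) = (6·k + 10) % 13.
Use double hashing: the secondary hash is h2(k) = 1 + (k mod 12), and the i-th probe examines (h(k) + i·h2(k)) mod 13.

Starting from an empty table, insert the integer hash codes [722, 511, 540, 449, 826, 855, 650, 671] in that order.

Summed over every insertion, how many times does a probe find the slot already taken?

722: h=0 -> slot 0
511: h=8 -> slot 8
540: h=0, h2=1, probe 0,1 -> slot 1
449: h=0, h2=6, probe 0,6 -> slot 6
826: h=0, h2=11, probe 0,11 -> slot 11
855: h=5 -> slot 5
650: h=10 -> slot 10
671: h=6, h2=12, probe 6,5,4 -> slot 4
Table: [722, 540, —, —, 671, 855, 449, —, 511, —, 650, 826, —]

5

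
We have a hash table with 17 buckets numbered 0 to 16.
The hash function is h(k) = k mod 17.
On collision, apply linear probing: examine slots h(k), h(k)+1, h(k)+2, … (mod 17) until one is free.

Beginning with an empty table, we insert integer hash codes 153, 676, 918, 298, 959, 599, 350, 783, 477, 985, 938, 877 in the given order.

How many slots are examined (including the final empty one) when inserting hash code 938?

153: h=0 => slot 0
676: h=13 => slot 13
918: h=0, probe 0,1 => slot 1
298: h=9 => slot 9
959: h=7 => slot 7
599: h=4 => slot 4
350: h=10 => slot 10
783: h=1, probe 1,2 => slot 2
477: h=1, probe 1,2,3 => slot 3
985: h=16 => slot 16
938: h=3, probe 3,4,5 => slot 5
877: h=10, probe 10,11 => slot 11
Table: [153, 918, 783, 477, 599, 938, -, 959, -, 298, 350, 877, -, 676, -, -, 985]

3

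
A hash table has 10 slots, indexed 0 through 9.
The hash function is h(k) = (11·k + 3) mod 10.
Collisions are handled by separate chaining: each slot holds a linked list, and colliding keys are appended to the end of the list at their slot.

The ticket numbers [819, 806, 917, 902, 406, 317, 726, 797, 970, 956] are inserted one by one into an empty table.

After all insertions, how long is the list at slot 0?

819 → bucket 2
806 → bucket 9
917 → bucket 0
902 → bucket 5
406 → bucket 9 (collision)
317 → bucket 0 (collision)
726 → bucket 9 (collision)
797 → bucket 0 (collision)
970 → bucket 3
956 → bucket 9 (collision)
Final buckets:
0: 917 -> 317 -> 797
1: —
2: 819
3: 970
4: —
5: 902
6: —
7: —
8: —
9: 806 -> 406 -> 726 -> 956

3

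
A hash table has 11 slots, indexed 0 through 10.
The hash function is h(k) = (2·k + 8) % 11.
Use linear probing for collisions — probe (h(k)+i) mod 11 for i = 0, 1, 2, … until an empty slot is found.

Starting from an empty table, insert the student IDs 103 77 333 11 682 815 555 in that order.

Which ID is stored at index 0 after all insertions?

103: h=5 => slot 5
77: h=8 => slot 8
333: h=3 => slot 3
11: h=8, probe 8,9 => slot 9
682: h=8, probe 8,9,10 => slot 10
815: h=10, probe 10,0 => slot 0
555: h=7 => slot 7
Table: [815, ., ., 333, ., 103, ., 555, 77, 11, 682]

815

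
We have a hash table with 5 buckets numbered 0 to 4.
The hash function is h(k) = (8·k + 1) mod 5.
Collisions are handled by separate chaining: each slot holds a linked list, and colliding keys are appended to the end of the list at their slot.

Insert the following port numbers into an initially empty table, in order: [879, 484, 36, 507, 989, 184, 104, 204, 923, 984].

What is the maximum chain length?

7

Insert 879: h=3, bucket 3 empty -> new chain.
Insert 484: h=3, bucket 3 nonempty -> append to chain.
Insert 36: h=4, bucket 4 empty -> new chain.
Insert 507: h=2, bucket 2 empty -> new chain.
Insert 989: h=3, bucket 3 nonempty -> append to chain.
Insert 184: h=3, bucket 3 nonempty -> append to chain.
Insert 104: h=3, bucket 3 nonempty -> append to chain.
Insert 204: h=3, bucket 3 nonempty -> append to chain.
Insert 923: h=0, bucket 0 empty -> new chain.
Insert 984: h=3, bucket 3 nonempty -> append to chain.
Final buckets:
0: 923
1: .
2: 507
3: 879 -> 484 -> 989 -> 184 -> 104 -> 204 -> 984
4: 36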